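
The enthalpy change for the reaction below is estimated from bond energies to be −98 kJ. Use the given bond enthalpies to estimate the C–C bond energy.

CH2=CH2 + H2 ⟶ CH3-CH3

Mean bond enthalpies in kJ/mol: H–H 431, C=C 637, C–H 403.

Let D be the C–C bond energy.
Σ(broken) = 4×403 + 1×637 + 1×431 = 2680
Σ(formed) = 1×D + 6×403 = 2418 + D
ΔH = Σ(broken) − Σ(formed) = (2680) − (2418 + D) = +262 − D
Setting this equal to −98 kJ gives D = 360 kJ/mol.

D(C–C) ≈ 360 kJ/mol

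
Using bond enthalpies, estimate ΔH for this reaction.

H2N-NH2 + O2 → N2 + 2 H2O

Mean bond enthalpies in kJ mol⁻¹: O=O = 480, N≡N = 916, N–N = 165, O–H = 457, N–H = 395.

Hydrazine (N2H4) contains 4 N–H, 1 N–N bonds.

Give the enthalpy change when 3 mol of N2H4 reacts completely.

ΔH = −1557 kJ

Bonds broken (reactants):
  N–H: 4 × 395 = 1580
  N–N: 1 × 165 = 165
  O=O: 1 × 480 = 480
  Σ(broken) = 2225 kJ
Bonds formed (products):
  N≡N: 1 × 916 = 916
  O–H: 4 × 457 = 1828
  Σ(formed) = 2744 kJ
ΔH = Σ(broken) − Σ(formed) = 2225 − 2744 = −519 kJ
For 3× the reaction as written: 3 × (−519) = −1557 kJ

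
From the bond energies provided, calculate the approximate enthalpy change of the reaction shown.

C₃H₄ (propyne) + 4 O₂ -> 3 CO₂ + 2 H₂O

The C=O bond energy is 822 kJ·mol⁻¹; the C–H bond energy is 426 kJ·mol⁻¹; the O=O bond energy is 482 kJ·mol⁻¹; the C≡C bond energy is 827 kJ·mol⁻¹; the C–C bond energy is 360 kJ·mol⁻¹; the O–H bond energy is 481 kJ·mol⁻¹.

ΔH ≈ −2037 kJ

Bonds broken (reactants):
  C≡C: 1 × 827 = 827
  C–C: 1 × 360 = 360
  C–H: 4 × 426 = 1704
  O=O: 4 × 482 = 1928
  Σ(broken) = 4819 kJ
Bonds formed (products):
  C=O: 6 × 822 = 4932
  O–H: 4 × 481 = 1924
  Σ(formed) = 6856 kJ
ΔH = Σ(broken) − Σ(formed) = 4819 − 6856 = −2037 kJ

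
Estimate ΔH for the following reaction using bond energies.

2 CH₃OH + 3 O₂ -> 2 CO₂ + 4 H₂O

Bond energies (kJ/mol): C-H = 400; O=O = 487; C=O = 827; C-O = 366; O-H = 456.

ΔH ≈ −1451 kJ

Bonds broken (reactants):
  C-H: 6 × 400 = 2400
  C-O: 2 × 366 = 732
  O-H: 2 × 456 = 912
  O=O: 3 × 487 = 1461
  Σ(broken) = 5505 kJ
Bonds formed (products):
  C=O: 4 × 827 = 3308
  O-H: 8 × 456 = 3648
  Σ(formed) = 6956 kJ
ΔH = Σ(broken) − Σ(formed) = 5505 − 6956 = −1451 kJ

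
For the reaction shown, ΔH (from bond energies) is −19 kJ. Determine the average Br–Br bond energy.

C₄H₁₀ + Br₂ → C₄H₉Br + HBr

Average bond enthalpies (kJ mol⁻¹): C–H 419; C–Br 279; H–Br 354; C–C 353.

Let D be the Br–Br bond energy.
Σ(broken) = 1×D + 3×353 + 10×419 = 5249 + D
Σ(formed) = 1×279 + 3×353 + 9×419 + 1×354 = 5463
ΔH = Σ(broken) − Σ(formed) = (5249 + D) − (5463) = −214 + D
Setting this equal to −19 kJ gives D = 195 kJ/mol.

D(Br–Br) ≈ 195 kJ/mol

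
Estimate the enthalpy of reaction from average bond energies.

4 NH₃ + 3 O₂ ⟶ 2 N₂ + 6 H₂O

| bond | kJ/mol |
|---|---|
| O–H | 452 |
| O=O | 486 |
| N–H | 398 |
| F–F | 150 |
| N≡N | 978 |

ΔH ≈ −1146 kJ

Bonds broken (reactants):
  N–H: 12 × 398 = 4776
  O=O: 3 × 486 = 1458
  Σ(broken) = 6234 kJ
Bonds formed (products):
  N≡N: 2 × 978 = 1956
  O–H: 12 × 452 = 5424
  Σ(formed) = 7380 kJ
ΔH = Σ(broken) − Σ(formed) = 6234 − 7380 = −1146 kJ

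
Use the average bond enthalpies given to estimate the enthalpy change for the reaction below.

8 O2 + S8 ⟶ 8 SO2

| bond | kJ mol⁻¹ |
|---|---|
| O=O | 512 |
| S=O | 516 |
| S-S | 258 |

ΔH ≈ −2096 kJ

Bonds broken (reactants):
  O=O: 8 × 512 = 4096
  S-S: 8 × 258 = 2064
  Σ(broken) = 6160 kJ
Bonds formed (products):
  S=O: 16 × 516 = 8256
  Σ(formed) = 8256 kJ
ΔH = Σ(broken) − Σ(formed) = 6160 − 8256 = −2096 kJ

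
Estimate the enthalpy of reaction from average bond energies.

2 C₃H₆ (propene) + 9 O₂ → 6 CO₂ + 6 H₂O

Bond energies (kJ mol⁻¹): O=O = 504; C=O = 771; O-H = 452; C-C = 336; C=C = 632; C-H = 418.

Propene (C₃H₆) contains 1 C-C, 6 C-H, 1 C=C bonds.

Bonds broken (reactants):
  C-C: 2 × 336 = 672
  C-H: 12 × 418 = 5016
  C=C: 2 × 632 = 1264
  O=O: 9 × 504 = 4536
  Σ(broken) = 11488 kJ
Bonds formed (products):
  C=O: 12 × 771 = 9252
  O-H: 12 × 452 = 5424
  Σ(formed) = 14676 kJ
ΔH = Σ(broken) − Σ(formed) = 11488 − 14676 = −3188 kJ

ΔH ≈ −3188 kJ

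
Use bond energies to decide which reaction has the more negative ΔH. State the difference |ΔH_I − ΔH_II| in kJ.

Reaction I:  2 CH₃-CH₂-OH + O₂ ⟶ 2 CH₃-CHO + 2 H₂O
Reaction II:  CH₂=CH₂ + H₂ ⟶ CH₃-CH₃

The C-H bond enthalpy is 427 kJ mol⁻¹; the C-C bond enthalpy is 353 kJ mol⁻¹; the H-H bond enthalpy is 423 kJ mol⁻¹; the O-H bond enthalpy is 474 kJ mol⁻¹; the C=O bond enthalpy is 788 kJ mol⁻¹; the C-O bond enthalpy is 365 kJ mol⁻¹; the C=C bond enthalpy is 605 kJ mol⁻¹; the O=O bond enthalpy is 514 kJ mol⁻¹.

Reaction I:
  Bonds broken (reactants):
    C-C: 2 × 353 = 706
    C-H: 10 × 427 = 4270
    C-O: 2 × 365 = 730
    O-H: 2 × 474 = 948
    O=O: 1 × 514 = 514
    Σ(broken) = 7168 kJ
  Bonds formed (products):
    C-C: 2 × 353 = 706
    C-H: 8 × 427 = 3416
    C=O: 2 × 788 = 1576
    O-H: 4 × 474 = 1896
    Σ(formed) = 7594 kJ
  ΔH_I = 7168 − 7594 = −426 kJ
Reaction II:
  Bonds broken (reactants):
    C-H: 4 × 427 = 1708
    C=C: 1 × 605 = 605
    H-H: 1 × 423 = 423
    Σ(broken) = 2736 kJ
  Bonds formed (products):
    C-C: 1 × 353 = 353
    C-H: 6 × 427 = 2562
    Σ(formed) = 2915 kJ
  ΔH_II = 2736 − 2915 = −179 kJ
ΔH_I − ΔH_II = −247 kJ, so reaction I has the more negative ΔH; |ΔH_I − ΔH_II| = 247 kJ.

Reaction I, by 247 kJ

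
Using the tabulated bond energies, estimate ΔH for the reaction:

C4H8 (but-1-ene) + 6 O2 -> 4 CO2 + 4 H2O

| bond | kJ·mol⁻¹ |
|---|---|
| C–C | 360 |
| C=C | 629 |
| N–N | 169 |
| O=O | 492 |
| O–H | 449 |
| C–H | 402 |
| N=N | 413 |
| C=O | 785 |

Bonds broken (reactants):
  C–C: 2 × 360 = 720
  C–H: 8 × 402 = 3216
  C=C: 1 × 629 = 629
  O=O: 6 × 492 = 2952
  Σ(broken) = 7517 kJ
Bonds formed (products):
  C=O: 8 × 785 = 6280
  O–H: 8 × 449 = 3592
  Σ(formed) = 9872 kJ
ΔH = Σ(broken) − Σ(formed) = 7517 − 9872 = −2355 kJ

ΔH ≈ −2355 kJ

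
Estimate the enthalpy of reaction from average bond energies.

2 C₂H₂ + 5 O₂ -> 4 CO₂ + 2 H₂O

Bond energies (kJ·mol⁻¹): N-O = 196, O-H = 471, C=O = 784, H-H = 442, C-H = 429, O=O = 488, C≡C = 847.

Bonds broken (reactants):
  C≡C: 2 × 847 = 1694
  C-H: 4 × 429 = 1716
  O=O: 5 × 488 = 2440
  Σ(broken) = 5850 kJ
Bonds formed (products):
  C=O: 8 × 784 = 6272
  O-H: 4 × 471 = 1884
  Σ(formed) = 8156 kJ
ΔH = Σ(broken) − Σ(formed) = 5850 − 8156 = −2306 kJ

ΔH ≈ −2306 kJ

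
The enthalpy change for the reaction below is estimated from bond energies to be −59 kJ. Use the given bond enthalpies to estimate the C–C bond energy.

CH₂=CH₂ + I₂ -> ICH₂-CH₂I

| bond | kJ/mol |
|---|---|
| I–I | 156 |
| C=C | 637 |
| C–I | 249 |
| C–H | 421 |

Let D be the C–C bond energy.
Σ(broken) = 4×421 + 1×637 + 1×156 = 2477
Σ(formed) = 1×D + 4×421 + 2×249 = 2182 + D
ΔH = Σ(broken) − Σ(formed) = (2477) − (2182 + D) = +295 − D
Setting this equal to −59 kJ gives D = 354 kJ/mol.

D(C–C) ≈ 354 kJ/mol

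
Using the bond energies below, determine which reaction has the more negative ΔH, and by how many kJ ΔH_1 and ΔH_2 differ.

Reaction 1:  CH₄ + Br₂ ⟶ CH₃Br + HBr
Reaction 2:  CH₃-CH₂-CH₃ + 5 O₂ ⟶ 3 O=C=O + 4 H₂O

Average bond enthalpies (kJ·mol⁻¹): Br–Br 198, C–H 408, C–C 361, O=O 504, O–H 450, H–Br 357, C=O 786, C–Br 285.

Reaction 1:
  Bonds broken (reactants):
    Br–Br: 1 × 198 = 198
    C–H: 4 × 408 = 1632
    Σ(broken) = 1830 kJ
  Bonds formed (products):
    C–Br: 1 × 285 = 285
    C–H: 3 × 408 = 1224
    H–Br: 1 × 357 = 357
    Σ(formed) = 1866 kJ
  ΔH_1 = 1830 − 1866 = −36 kJ
Reaction 2:
  Bonds broken (reactants):
    C–C: 2 × 361 = 722
    C–H: 8 × 408 = 3264
    O=O: 5 × 504 = 2520
    Σ(broken) = 6506 kJ
  Bonds formed (products):
    C=O: 6 × 786 = 4716
    O–H: 8 × 450 = 3600
    Σ(formed) = 8316 kJ
  ΔH_2 = 6506 − 8316 = −1810 kJ
ΔH_1 − ΔH_2 = +1774 kJ, so reaction 2 has the more negative ΔH; |ΔH_1 − ΔH_2| = 1774 kJ.

Reaction 2, by 1774 kJ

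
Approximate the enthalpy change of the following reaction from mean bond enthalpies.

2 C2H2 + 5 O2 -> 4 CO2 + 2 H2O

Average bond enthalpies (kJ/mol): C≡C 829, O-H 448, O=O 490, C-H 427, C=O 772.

Bonds broken (reactants):
  C≡C: 2 × 829 = 1658
  C-H: 4 × 427 = 1708
  O=O: 5 × 490 = 2450
  Σ(broken) = 5816 kJ
Bonds formed (products):
  C=O: 8 × 772 = 6176
  O-H: 4 × 448 = 1792
  Σ(formed) = 7968 kJ
ΔH = Σ(broken) − Σ(formed) = 5816 − 7968 = −2152 kJ

ΔH ≈ −2152 kJ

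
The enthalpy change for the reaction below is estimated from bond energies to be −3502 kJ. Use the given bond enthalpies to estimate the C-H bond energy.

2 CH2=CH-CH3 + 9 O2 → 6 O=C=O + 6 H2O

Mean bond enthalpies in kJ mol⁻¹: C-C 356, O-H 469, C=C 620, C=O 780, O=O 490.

D(C-H) ≈ 427 kJ/mol

Let D be the C-H bond energy.
Σ(broken) = 2×356 + 12×D + 2×620 + 9×490 = 6362 + 12D
Σ(formed) = 12×780 + 12×469 = 14988
ΔH = Σ(broken) − Σ(formed) = (6362 + 12D) − (14988) = −8626 + 12D
Setting this equal to −3502 kJ gives 12D = 5124, so D = 427 kJ/mol.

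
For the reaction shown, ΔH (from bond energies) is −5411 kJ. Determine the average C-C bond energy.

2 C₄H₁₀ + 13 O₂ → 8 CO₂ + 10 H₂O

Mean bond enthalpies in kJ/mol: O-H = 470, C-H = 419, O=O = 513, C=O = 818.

D(C-C) ≈ 338 kJ/mol

Let D be the C-C bond energy.
Σ(broken) = 6×D + 20×419 + 13×513 = 15049 + 6D
Σ(formed) = 16×818 + 20×470 = 22488
ΔH = Σ(broken) − Σ(formed) = (15049 + 6D) − (22488) = −7439 + 6D
Setting this equal to −5411 kJ gives 6D = 2028, so D = 338 kJ/mol.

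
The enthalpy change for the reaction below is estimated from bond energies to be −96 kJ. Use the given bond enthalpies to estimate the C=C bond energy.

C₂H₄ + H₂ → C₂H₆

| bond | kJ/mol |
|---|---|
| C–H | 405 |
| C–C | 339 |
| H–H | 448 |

Let D be the C=C bond energy.
Σ(broken) = 4×405 + 1×D + 1×448 = 2068 + D
Σ(formed) = 1×339 + 6×405 = 2769
ΔH = Σ(broken) − Σ(formed) = (2068 + D) − (2769) = −701 + D
Setting this equal to −96 kJ gives D = 605 kJ/mol.

D(C=C) ≈ 605 kJ/mol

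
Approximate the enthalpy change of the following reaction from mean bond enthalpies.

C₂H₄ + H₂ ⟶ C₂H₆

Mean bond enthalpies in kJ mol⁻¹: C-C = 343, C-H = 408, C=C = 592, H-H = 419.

ΔH ≈ −148 kJ

Bonds broken (reactants):
  C-H: 4 × 408 = 1632
  C=C: 1 × 592 = 592
  H-H: 1 × 419 = 419
  Σ(broken) = 2643 kJ
Bonds formed (products):
  C-C: 1 × 343 = 343
  C-H: 6 × 408 = 2448
  Σ(formed) = 2791 kJ
ΔH = Σ(broken) − Σ(formed) = 2643 − 2791 = −148 kJ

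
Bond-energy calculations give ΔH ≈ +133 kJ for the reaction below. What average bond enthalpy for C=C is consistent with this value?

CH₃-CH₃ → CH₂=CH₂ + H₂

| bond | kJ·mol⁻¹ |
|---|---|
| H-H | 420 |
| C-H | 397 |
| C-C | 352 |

Let D be the C=C bond energy.
Σ(broken) = 1×352 + 6×397 = 2734
Σ(formed) = 4×397 + 1×D + 1×420 = 2008 + D
ΔH = Σ(broken) − Σ(formed) = (2734) − (2008 + D) = +726 − D
Setting this equal to +133 kJ gives D = 593 kJ/mol.

D(C=C) ≈ 593 kJ/mol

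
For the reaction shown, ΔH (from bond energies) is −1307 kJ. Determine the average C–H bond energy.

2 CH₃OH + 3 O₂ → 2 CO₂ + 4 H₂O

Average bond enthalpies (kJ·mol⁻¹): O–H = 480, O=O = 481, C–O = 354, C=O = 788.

D(C–H) ≈ 429 kJ/mol

Let D be the C–H bond energy.
Σ(broken) = 6×D + 2×354 + 2×480 + 3×481 = 3111 + 6D
Σ(formed) = 4×788 + 8×480 = 6992
ΔH = Σ(broken) − Σ(formed) = (3111 + 6D) − (6992) = −3881 + 6D
Setting this equal to −1307 kJ gives 6D = 2574, so D = 429 kJ/mol.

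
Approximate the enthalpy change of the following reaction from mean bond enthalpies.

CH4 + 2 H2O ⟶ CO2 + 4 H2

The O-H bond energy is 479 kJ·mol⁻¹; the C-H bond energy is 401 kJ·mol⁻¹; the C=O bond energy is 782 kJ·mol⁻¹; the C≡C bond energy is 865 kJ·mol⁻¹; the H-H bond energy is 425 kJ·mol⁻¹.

ΔH ≈ +256 kJ

Bonds broken (reactants):
  C-H: 4 × 401 = 1604
  O-H: 4 × 479 = 1916
  Σ(broken) = 3520 kJ
Bonds formed (products):
  C=O: 2 × 782 = 1564
  H-H: 4 × 425 = 1700
  Σ(formed) = 3264 kJ
ΔH = Σ(broken) − Σ(formed) = 3520 − 3264 = +256 kJ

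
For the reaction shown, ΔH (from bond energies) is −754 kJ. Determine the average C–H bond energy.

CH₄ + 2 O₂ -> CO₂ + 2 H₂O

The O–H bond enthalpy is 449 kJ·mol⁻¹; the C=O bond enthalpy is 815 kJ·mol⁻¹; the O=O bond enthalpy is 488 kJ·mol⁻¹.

Let D be the C–H bond energy.
Σ(broken) = 4×D + 2×488 = 976 + 4D
Σ(formed) = 2×815 + 4×449 = 3426
ΔH = Σ(broken) − Σ(formed) = (976 + 4D) − (3426) = −2450 + 4D
Setting this equal to −754 kJ gives 4D = 1696, so D = 424 kJ/mol.

D(C–H) ≈ 424 kJ/mol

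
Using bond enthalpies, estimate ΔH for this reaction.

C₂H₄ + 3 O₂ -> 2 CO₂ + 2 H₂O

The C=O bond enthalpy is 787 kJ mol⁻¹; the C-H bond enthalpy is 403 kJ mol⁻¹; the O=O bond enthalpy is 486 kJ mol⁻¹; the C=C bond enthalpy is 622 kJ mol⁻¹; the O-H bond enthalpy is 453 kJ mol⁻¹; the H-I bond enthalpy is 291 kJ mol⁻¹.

ΔH ≈ −1268 kJ

Bonds broken (reactants):
  C-H: 4 × 403 = 1612
  C=C: 1 × 622 = 622
  O=O: 3 × 486 = 1458
  Σ(broken) = 3692 kJ
Bonds formed (products):
  C=O: 4 × 787 = 3148
  O-H: 4 × 453 = 1812
  Σ(formed) = 4960 kJ
ΔH = Σ(broken) − Σ(formed) = 3692 − 4960 = −1268 kJ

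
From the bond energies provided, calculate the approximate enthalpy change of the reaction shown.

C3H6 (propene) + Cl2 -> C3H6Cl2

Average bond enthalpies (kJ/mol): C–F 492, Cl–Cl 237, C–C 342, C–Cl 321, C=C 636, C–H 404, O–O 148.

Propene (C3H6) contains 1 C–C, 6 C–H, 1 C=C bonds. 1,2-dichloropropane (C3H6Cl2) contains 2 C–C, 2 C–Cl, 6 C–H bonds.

Bonds broken (reactants):
  C–C: 1 × 342 = 342
  C–H: 6 × 404 = 2424
  C=C: 1 × 636 = 636
  Cl–Cl: 1 × 237 = 237
  Σ(broken) = 3639 kJ
Bonds formed (products):
  C–C: 2 × 342 = 684
  C–Cl: 2 × 321 = 642
  C–H: 6 × 404 = 2424
  Σ(formed) = 3750 kJ
ΔH = Σ(broken) − Σ(formed) = 3639 − 3750 = −111 kJ

ΔH ≈ −111 kJ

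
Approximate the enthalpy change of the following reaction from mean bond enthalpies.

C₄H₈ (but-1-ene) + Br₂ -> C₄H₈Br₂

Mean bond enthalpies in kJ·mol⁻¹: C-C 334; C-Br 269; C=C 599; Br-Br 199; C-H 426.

Bonds broken (reactants):
  Br-Br: 1 × 199 = 199
  C-C: 2 × 334 = 668
  C-H: 8 × 426 = 3408
  C=C: 1 × 599 = 599
  Σ(broken) = 4874 kJ
Bonds formed (products):
  C-Br: 2 × 269 = 538
  C-C: 3 × 334 = 1002
  C-H: 8 × 426 = 3408
  Σ(formed) = 4948 kJ
ΔH = Σ(broken) − Σ(formed) = 4874 − 4948 = −74 kJ

ΔH ≈ −74 kJ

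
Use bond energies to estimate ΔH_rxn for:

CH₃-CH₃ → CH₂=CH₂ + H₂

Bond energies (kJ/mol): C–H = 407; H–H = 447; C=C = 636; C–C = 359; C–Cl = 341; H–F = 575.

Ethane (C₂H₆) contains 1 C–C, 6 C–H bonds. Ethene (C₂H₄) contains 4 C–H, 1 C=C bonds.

ΔH ≈ +90 kJ

Bonds broken (reactants):
  C–C: 1 × 359 = 359
  C–H: 6 × 407 = 2442
  Σ(broken) = 2801 kJ
Bonds formed (products):
  C–H: 4 × 407 = 1628
  C=C: 1 × 636 = 636
  H–H: 1 × 447 = 447
  Σ(formed) = 2711 kJ
ΔH = Σ(broken) − Σ(formed) = 2801 − 2711 = +90 kJ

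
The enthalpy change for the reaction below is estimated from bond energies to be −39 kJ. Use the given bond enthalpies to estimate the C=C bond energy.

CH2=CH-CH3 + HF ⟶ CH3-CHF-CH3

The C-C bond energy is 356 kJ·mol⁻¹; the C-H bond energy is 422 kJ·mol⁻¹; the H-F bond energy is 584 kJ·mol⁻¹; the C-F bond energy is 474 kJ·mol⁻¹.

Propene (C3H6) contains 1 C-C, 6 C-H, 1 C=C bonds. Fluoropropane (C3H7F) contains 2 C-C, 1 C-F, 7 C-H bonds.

Let D be the C=C bond energy.
Σ(broken) = 1×356 + 6×422 + 1×D + 1×584 = 3472 + D
Σ(formed) = 2×356 + 1×474 + 7×422 = 4140
ΔH = Σ(broken) − Σ(formed) = (3472 + D) − (4140) = −668 + D
Setting this equal to −39 kJ gives D = 629 kJ/mol.

D(C=C) ≈ 629 kJ/mol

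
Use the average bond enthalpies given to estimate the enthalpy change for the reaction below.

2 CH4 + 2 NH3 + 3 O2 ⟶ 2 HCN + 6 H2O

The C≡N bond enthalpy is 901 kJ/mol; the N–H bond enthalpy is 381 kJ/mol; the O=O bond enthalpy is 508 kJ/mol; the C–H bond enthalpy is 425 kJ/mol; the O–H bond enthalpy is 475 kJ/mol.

ΔH ≈ −1142 kJ

Bonds broken (reactants):
  C–H: 8 × 425 = 3400
  N–H: 6 × 381 = 2286
  O=O: 3 × 508 = 1524
  Σ(broken) = 7210 kJ
Bonds formed (products):
  C≡N: 2 × 901 = 1802
  C–H: 2 × 425 = 850
  O–H: 12 × 475 = 5700
  Σ(formed) = 8352 kJ
ΔH = Σ(broken) − Σ(formed) = 7210 − 8352 = −1142 kJ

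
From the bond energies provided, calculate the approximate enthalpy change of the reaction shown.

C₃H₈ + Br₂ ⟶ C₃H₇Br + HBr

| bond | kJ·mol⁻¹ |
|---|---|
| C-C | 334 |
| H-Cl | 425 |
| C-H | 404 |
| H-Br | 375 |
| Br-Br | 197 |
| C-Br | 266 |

Bonds broken (reactants):
  Br-Br: 1 × 197 = 197
  C-C: 2 × 334 = 668
  C-H: 8 × 404 = 3232
  Σ(broken) = 4097 kJ
Bonds formed (products):
  C-Br: 1 × 266 = 266
  C-C: 2 × 334 = 668
  C-H: 7 × 404 = 2828
  H-Br: 1 × 375 = 375
  Σ(formed) = 4137 kJ
ΔH = Σ(broken) − Σ(formed) = 4097 − 4137 = −40 kJ

ΔH ≈ −40 kJ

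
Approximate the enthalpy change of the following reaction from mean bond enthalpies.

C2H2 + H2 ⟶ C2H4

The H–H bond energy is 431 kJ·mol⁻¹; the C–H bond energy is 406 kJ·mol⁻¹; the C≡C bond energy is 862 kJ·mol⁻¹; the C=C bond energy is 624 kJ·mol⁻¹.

Bonds broken (reactants):
  C≡C: 1 × 862 = 862
  C–H: 2 × 406 = 812
  H–H: 1 × 431 = 431
  Σ(broken) = 2105 kJ
Bonds formed (products):
  C–H: 4 × 406 = 1624
  C=C: 1 × 624 = 624
  Σ(formed) = 2248 kJ
ΔH = Σ(broken) − Σ(formed) = 2105 − 2248 = −143 kJ

ΔH ≈ −143 kJ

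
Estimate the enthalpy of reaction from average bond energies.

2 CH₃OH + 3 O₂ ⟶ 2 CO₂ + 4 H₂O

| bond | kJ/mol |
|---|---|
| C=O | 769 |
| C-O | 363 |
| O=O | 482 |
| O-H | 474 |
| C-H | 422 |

ΔH ≈ −1216 kJ

Bonds broken (reactants):
  C-H: 6 × 422 = 2532
  C-O: 2 × 363 = 726
  O-H: 2 × 474 = 948
  O=O: 3 × 482 = 1446
  Σ(broken) = 5652 kJ
Bonds formed (products):
  C=O: 4 × 769 = 3076
  O-H: 8 × 474 = 3792
  Σ(formed) = 6868 kJ
ΔH = Σ(broken) − Σ(formed) = 5652 − 6868 = −1216 kJ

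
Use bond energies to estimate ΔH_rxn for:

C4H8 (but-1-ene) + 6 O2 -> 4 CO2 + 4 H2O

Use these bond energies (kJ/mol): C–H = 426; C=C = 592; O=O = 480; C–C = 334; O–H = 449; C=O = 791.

Bonds broken (reactants):
  C–C: 2 × 334 = 668
  C–H: 8 × 426 = 3408
  C=C: 1 × 592 = 592
  O=O: 6 × 480 = 2880
  Σ(broken) = 7548 kJ
Bonds formed (products):
  C=O: 8 × 791 = 6328
  O–H: 8 × 449 = 3592
  Σ(formed) = 9920 kJ
ΔH = Σ(broken) − Σ(formed) = 7548 − 9920 = −2372 kJ

ΔH ≈ −2372 kJ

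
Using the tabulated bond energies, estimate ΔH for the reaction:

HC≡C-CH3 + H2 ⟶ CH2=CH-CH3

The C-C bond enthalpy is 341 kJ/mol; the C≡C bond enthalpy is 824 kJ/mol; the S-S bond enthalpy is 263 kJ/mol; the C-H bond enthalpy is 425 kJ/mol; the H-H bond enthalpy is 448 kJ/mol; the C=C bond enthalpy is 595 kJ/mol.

Bonds broken (reactants):
  C≡C: 1 × 824 = 824
  C-C: 1 × 341 = 341
  C-H: 4 × 425 = 1700
  H-H: 1 × 448 = 448
  Σ(broken) = 3313 kJ
Bonds formed (products):
  C-C: 1 × 341 = 341
  C-H: 6 × 425 = 2550
  C=C: 1 × 595 = 595
  Σ(formed) = 3486 kJ
ΔH = Σ(broken) − Σ(formed) = 3313 − 3486 = −173 kJ

ΔH ≈ −173 kJ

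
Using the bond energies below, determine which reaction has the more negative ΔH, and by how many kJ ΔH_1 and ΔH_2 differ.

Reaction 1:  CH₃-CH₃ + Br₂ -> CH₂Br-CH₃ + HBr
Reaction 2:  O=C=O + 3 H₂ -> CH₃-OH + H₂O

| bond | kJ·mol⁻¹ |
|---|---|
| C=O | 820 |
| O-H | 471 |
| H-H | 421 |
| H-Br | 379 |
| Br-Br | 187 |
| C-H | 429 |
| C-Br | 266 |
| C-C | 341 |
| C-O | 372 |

Reaction 2, by 140 kJ

Reaction 1:
  Bonds broken (reactants):
    Br-Br: 1 × 187 = 187
    C-C: 1 × 341 = 341
    C-H: 6 × 429 = 2574
    Σ(broken) = 3102 kJ
  Bonds formed (products):
    C-Br: 1 × 266 = 266
    C-C: 1 × 341 = 341
    C-H: 5 × 429 = 2145
    H-Br: 1 × 379 = 379
    Σ(formed) = 3131 kJ
  ΔH_1 = 3102 − 3131 = −29 kJ
Reaction 2:
  Bonds broken (reactants):
    C=O: 2 × 820 = 1640
    H-H: 3 × 421 = 1263
    Σ(broken) = 2903 kJ
  Bonds formed (products):
    C-H: 3 × 429 = 1287
    C-O: 1 × 372 = 372
    O-H: 3 × 471 = 1413
    Σ(formed) = 3072 kJ
  ΔH_2 = 2903 − 3072 = −169 kJ
ΔH_1 − ΔH_2 = +140 kJ, so reaction 2 has the more negative ΔH; |ΔH_1 − ΔH_2| = 140 kJ.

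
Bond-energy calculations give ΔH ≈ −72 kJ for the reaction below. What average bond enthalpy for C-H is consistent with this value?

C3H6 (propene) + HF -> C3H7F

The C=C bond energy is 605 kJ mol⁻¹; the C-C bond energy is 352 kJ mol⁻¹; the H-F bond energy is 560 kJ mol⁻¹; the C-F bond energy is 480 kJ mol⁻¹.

D(C-H) ≈ 405 kJ/mol

Let D be the C-H bond energy.
Σ(broken) = 1×352 + 6×D + 1×605 + 1×560 = 1517 + 6D
Σ(formed) = 2×352 + 1×480 + 7×D = 1184 + 7D
ΔH = Σ(broken) − Σ(formed) = (1517 + 6D) − (1184 + 7D) = +333 − D
Setting this equal to −72 kJ gives D = 405 kJ/mol.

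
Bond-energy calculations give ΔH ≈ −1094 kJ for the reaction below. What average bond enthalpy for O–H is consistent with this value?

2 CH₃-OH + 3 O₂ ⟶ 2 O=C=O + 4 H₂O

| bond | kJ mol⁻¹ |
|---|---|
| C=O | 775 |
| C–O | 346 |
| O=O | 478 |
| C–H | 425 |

Let D be the O–H bond energy.
Σ(broken) = 6×425 + 2×346 + 2×D + 3×478 = 4676 + 2D
Σ(formed) = 4×775 + 8×D = 3100 + 8D
ΔH = Σ(broken) − Σ(formed) = (4676 + 2D) − (3100 + 8D) = +1576 − 6D
Setting this equal to −1094 kJ gives 6D = 2670, so D = 445 kJ/mol.

D(O–H) ≈ 445 kJ/mol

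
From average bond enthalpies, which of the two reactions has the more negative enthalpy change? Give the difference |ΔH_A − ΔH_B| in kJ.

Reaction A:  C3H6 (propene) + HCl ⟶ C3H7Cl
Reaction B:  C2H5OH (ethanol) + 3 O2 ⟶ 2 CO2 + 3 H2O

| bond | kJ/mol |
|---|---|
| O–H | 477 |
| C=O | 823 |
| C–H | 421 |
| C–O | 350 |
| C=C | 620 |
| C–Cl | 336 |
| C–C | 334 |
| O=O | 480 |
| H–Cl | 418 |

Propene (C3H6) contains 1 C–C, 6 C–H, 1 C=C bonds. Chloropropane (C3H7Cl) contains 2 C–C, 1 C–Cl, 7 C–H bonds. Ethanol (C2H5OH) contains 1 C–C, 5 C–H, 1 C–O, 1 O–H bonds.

Reaction B, by 1395 kJ

Reaction A:
  Bonds broken (reactants):
    C–C: 1 × 334 = 334
    C–H: 6 × 421 = 2526
    C=C: 1 × 620 = 620
    H–Cl: 1 × 418 = 418
    Σ(broken) = 3898 kJ
  Bonds formed (products):
    C–C: 2 × 334 = 668
    C–Cl: 1 × 336 = 336
    C–H: 7 × 421 = 2947
    Σ(formed) = 3951 kJ
  ΔH_A = 3898 − 3951 = −53 kJ
Reaction B:
  Bonds broken (reactants):
    C–C: 1 × 334 = 334
    C–H: 5 × 421 = 2105
    C–O: 1 × 350 = 350
    O–H: 1 × 477 = 477
    O=O: 3 × 480 = 1440
    Σ(broken) = 4706 kJ
  Bonds formed (products):
    C=O: 4 × 823 = 3292
    O–H: 6 × 477 = 2862
    Σ(formed) = 6154 kJ
  ΔH_B = 4706 − 6154 = −1448 kJ
ΔH_A − ΔH_B = +1395 kJ, so reaction B has the more negative ΔH; |ΔH_A − ΔH_B| = 1395 kJ.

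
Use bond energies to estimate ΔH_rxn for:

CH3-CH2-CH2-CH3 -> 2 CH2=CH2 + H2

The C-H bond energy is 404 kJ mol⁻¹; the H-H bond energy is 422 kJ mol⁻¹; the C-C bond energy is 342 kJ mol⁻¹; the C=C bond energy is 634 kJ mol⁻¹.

Bonds broken (reactants):
  C-C: 3 × 342 = 1026
  C-H: 10 × 404 = 4040
  Σ(broken) = 5066 kJ
Bonds formed (products):
  C-H: 8 × 404 = 3232
  C=C: 2 × 634 = 1268
  H-H: 1 × 422 = 422
  Σ(formed) = 4922 kJ
ΔH = Σ(broken) − Σ(formed) = 5066 − 4922 = +144 kJ

ΔH ≈ +144 kJ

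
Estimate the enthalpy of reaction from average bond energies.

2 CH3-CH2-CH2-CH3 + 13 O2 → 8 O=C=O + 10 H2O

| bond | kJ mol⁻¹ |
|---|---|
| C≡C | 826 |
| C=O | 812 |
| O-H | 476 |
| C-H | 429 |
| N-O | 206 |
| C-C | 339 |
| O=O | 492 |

ΔH ≈ −5502 kJ

Bonds broken (reactants):
  C-C: 6 × 339 = 2034
  C-H: 20 × 429 = 8580
  O=O: 13 × 492 = 6396
  Σ(broken) = 17010 kJ
Bonds formed (products):
  C=O: 16 × 812 = 12992
  O-H: 20 × 476 = 9520
  Σ(formed) = 22512 kJ
ΔH = Σ(broken) − Σ(formed) = 17010 − 22512 = −5502 kJ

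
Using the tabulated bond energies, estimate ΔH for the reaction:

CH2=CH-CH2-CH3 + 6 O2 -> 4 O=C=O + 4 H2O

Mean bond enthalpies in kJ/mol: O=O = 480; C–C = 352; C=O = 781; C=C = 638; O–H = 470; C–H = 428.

ΔH ≈ −2362 kJ

Bonds broken (reactants):
  C–C: 2 × 352 = 704
  C–H: 8 × 428 = 3424
  C=C: 1 × 638 = 638
  O=O: 6 × 480 = 2880
  Σ(broken) = 7646 kJ
Bonds formed (products):
  C=O: 8 × 781 = 6248
  O–H: 8 × 470 = 3760
  Σ(formed) = 10008 kJ
ΔH = Σ(broken) − Σ(formed) = 7646 − 10008 = −2362 kJ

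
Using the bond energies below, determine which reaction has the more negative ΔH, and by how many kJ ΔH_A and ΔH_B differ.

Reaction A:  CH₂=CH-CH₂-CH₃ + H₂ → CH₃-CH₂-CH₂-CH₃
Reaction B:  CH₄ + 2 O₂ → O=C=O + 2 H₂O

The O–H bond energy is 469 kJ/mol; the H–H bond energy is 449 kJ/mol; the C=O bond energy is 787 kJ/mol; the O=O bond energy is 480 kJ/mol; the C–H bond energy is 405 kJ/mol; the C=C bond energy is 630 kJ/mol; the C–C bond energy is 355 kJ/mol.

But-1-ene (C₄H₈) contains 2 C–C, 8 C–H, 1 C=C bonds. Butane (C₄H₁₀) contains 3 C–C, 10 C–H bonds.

Reaction B, by 784 kJ

Reaction A:
  Bonds broken (reactants):
    C–C: 2 × 355 = 710
    C–H: 8 × 405 = 3240
    C=C: 1 × 630 = 630
    H–H: 1 × 449 = 449
    Σ(broken) = 5029 kJ
  Bonds formed (products):
    C–C: 3 × 355 = 1065
    C–H: 10 × 405 = 4050
    Σ(formed) = 5115 kJ
  ΔH_A = 5029 − 5115 = −86 kJ
Reaction B:
  Bonds broken (reactants):
    C–H: 4 × 405 = 1620
    O=O: 2 × 480 = 960
    Σ(broken) = 2580 kJ
  Bonds formed (products):
    C=O: 2 × 787 = 1574
    O–H: 4 × 469 = 1876
    Σ(formed) = 3450 kJ
  ΔH_B = 2580 − 3450 = −870 kJ
ΔH_A − ΔH_B = +784 kJ, so reaction B has the more negative ΔH; |ΔH_A − ΔH_B| = 784 kJ.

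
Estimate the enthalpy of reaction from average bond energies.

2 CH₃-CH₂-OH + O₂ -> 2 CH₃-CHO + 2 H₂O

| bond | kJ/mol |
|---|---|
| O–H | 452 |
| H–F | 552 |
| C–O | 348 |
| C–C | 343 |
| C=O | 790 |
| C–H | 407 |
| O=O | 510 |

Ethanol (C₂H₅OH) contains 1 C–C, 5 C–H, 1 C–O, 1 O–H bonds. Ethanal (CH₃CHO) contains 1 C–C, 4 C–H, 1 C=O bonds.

Bonds broken (reactants):
  C–C: 2 × 343 = 686
  C–H: 10 × 407 = 4070
  C–O: 2 × 348 = 696
  O–H: 2 × 452 = 904
  O=O: 1 × 510 = 510
  Σ(broken) = 6866 kJ
Bonds formed (products):
  C–C: 2 × 343 = 686
  C–H: 8 × 407 = 3256
  C=O: 2 × 790 = 1580
  O–H: 4 × 452 = 1808
  Σ(formed) = 7330 kJ
ΔH = Σ(broken) − Σ(formed) = 6866 − 7330 = −464 kJ

ΔH ≈ −464 kJ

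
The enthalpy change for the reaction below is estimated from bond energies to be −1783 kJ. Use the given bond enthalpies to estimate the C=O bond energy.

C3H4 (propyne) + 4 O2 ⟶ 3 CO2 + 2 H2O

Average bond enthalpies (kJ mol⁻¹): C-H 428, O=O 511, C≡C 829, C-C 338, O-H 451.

Let D be the C=O bond energy.
Σ(broken) = 1×829 + 1×338 + 4×428 + 4×511 = 4923
Σ(formed) = 6×D + 4×451 = 1804 + 6D
ΔH = Σ(broken) − Σ(formed) = (4923) − (1804 + 6D) = +3119 − 6D
Setting this equal to −1783 kJ gives 6D = 4902, so D = 817 kJ/mol.

D(C=O) ≈ 817 kJ/mol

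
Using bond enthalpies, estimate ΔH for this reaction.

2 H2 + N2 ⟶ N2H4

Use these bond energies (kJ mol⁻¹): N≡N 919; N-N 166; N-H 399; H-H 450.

ΔH ≈ +57 kJ

Bonds broken (reactants):
  H-H: 2 × 450 = 900
  N≡N: 1 × 919 = 919
  Σ(broken) = 1819 kJ
Bonds formed (products):
  N-H: 4 × 399 = 1596
  N-N: 1 × 166 = 166
  Σ(formed) = 1762 kJ
ΔH = Σ(broken) − Σ(formed) = 1819 − 1762 = +57 kJ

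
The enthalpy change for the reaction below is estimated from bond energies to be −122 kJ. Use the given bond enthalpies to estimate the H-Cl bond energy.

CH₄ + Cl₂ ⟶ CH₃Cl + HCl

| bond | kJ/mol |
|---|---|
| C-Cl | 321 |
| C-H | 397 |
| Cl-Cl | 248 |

D(H-Cl) ≈ 446 kJ/mol

Let D be the H-Cl bond energy.
Σ(broken) = 4×397 + 1×248 = 1836
Σ(formed) = 1×321 + 3×397 + 1×D = 1512 + D
ΔH = Σ(broken) − Σ(formed) = (1836) − (1512 + D) = +324 − D
Setting this equal to −122 kJ gives D = 446 kJ/mol.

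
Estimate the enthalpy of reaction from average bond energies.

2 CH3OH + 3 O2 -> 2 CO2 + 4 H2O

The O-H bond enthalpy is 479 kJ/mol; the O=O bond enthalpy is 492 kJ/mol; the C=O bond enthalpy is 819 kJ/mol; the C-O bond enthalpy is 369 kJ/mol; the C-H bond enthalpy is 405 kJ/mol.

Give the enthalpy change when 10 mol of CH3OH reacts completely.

Bonds broken (reactants):
  C-H: 6 × 405 = 2430
  C-O: 2 × 369 = 738
  O-H: 2 × 479 = 958
  O=O: 3 × 492 = 1476
  Σ(broken) = 5602 kJ
Bonds formed (products):
  C=O: 4 × 819 = 3276
  O-H: 8 × 479 = 3832
  Σ(formed) = 7108 kJ
ΔH = Σ(broken) − Σ(formed) = 5602 − 7108 = −1506 kJ
For 5× the reaction as written: 5 × (−1506) = −7530 kJ

ΔH = −7530 kJ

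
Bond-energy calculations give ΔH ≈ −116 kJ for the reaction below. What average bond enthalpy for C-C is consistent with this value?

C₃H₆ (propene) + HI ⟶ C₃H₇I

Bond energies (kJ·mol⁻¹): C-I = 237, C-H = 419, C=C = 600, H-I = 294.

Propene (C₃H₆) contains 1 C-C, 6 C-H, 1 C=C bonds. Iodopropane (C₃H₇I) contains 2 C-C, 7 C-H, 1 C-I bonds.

Let D be the C-C bond energy.
Σ(broken) = 1×D + 6×419 + 1×600 + 1×294 = 3408 + D
Σ(formed) = 2×D + 7×419 + 1×237 = 3170 + 2D
ΔH = Σ(broken) − Σ(formed) = (3408 + D) − (3170 + 2D) = +238 − D
Setting this equal to −116 kJ gives D = 354 kJ/mol.

D(C-C) ≈ 354 kJ/mol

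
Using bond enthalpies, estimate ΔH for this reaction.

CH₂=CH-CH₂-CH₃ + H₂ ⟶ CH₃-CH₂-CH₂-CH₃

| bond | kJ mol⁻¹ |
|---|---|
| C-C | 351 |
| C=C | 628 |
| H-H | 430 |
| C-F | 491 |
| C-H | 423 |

ΔH ≈ −139 kJ

Bonds broken (reactants):
  C-C: 2 × 351 = 702
  C-H: 8 × 423 = 3384
  C=C: 1 × 628 = 628
  H-H: 1 × 430 = 430
  Σ(broken) = 5144 kJ
Bonds formed (products):
  C-C: 3 × 351 = 1053
  C-H: 10 × 423 = 4230
  Σ(formed) = 5283 kJ
ΔH = Σ(broken) − Σ(formed) = 5144 − 5283 = −139 kJ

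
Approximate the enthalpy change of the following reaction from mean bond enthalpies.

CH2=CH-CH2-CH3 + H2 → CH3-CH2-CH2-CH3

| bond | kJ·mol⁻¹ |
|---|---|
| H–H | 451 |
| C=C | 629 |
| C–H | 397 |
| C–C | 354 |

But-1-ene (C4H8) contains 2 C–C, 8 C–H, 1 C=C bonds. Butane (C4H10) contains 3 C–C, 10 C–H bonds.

Bonds broken (reactants):
  C–C: 2 × 354 = 708
  C–H: 8 × 397 = 3176
  C=C: 1 × 629 = 629
  H–H: 1 × 451 = 451
  Σ(broken) = 4964 kJ
Bonds formed (products):
  C–C: 3 × 354 = 1062
  C–H: 10 × 397 = 3970
  Σ(formed) = 5032 kJ
ΔH = Σ(broken) − Σ(formed) = 4964 − 5032 = −68 kJ

ΔH ≈ −68 kJ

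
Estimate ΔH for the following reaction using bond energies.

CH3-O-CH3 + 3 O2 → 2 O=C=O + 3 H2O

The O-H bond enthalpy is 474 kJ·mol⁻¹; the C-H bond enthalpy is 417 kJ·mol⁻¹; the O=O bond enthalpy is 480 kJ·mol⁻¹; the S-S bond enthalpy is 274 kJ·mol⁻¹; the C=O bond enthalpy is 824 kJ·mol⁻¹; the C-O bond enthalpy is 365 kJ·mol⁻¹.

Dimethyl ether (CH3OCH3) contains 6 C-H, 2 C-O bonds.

Bonds broken (reactants):
  C-H: 6 × 417 = 2502
  C-O: 2 × 365 = 730
  O=O: 3 × 480 = 1440
  Σ(broken) = 4672 kJ
Bonds formed (products):
  C=O: 4 × 824 = 3296
  O-H: 6 × 474 = 2844
  Σ(formed) = 6140 kJ
ΔH = Σ(broken) − Σ(formed) = 4672 − 6140 = −1468 kJ

ΔH ≈ −1468 kJ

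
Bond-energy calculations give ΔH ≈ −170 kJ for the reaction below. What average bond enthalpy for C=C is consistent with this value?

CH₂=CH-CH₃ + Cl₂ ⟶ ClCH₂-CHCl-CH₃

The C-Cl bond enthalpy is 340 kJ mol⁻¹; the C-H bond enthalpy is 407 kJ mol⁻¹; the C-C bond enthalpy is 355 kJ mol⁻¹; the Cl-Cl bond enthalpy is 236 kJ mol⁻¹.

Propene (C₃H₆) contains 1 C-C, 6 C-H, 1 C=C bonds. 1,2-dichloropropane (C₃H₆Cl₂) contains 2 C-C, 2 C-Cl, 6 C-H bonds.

Let D be the C=C bond energy.
Σ(broken) = 1×355 + 6×407 + 1×D + 1×236 = 3033 + D
Σ(formed) = 2×355 + 2×340 + 6×407 = 3832
ΔH = Σ(broken) − Σ(formed) = (3033 + D) − (3832) = −799 + D
Setting this equal to −170 kJ gives D = 629 kJ/mol.

D(C=C) ≈ 629 kJ/mol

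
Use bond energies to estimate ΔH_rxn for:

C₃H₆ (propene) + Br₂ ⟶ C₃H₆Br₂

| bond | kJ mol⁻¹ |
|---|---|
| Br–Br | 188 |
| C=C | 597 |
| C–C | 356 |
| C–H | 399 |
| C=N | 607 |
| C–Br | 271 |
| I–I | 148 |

ΔH ≈ −113 kJ

Bonds broken (reactants):
  Br–Br: 1 × 188 = 188
  C–C: 1 × 356 = 356
  C–H: 6 × 399 = 2394
  C=C: 1 × 597 = 597
  Σ(broken) = 3535 kJ
Bonds formed (products):
  C–Br: 2 × 271 = 542
  C–C: 2 × 356 = 712
  C–H: 6 × 399 = 2394
  Σ(formed) = 3648 kJ
ΔH = Σ(broken) − Σ(formed) = 3535 − 3648 = −113 kJ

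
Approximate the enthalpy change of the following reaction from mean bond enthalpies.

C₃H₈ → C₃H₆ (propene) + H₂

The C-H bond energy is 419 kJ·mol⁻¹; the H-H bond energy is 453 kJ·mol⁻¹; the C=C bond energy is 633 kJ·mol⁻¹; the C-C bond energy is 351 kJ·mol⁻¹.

Bonds broken (reactants):
  C-C: 2 × 351 = 702
  C-H: 8 × 419 = 3352
  Σ(broken) = 4054 kJ
Bonds formed (products):
  C-C: 1 × 351 = 351
  C-H: 6 × 419 = 2514
  C=C: 1 × 633 = 633
  H-H: 1 × 453 = 453
  Σ(formed) = 3951 kJ
ΔH = Σ(broken) − Σ(formed) = 4054 − 3951 = +103 kJ

ΔH ≈ +103 kJ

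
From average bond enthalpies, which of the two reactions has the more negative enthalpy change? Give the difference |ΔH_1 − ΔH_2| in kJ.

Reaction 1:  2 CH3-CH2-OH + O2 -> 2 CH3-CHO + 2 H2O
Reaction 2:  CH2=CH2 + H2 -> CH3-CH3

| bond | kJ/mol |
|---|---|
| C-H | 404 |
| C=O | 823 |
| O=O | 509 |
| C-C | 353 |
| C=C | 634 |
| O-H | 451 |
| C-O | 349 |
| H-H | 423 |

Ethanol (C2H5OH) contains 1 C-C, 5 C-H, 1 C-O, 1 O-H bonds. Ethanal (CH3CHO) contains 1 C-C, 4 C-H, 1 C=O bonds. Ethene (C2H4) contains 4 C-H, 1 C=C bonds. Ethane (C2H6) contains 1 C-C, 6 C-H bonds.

Reaction 1:
  Bonds broken (reactants):
    C-C: 2 × 353 = 706
    C-H: 10 × 404 = 4040
    C-O: 2 × 349 = 698
    O-H: 2 × 451 = 902
    O=O: 1 × 509 = 509
    Σ(broken) = 6855 kJ
  Bonds formed (products):
    C-C: 2 × 353 = 706
    C-H: 8 × 404 = 3232
    C=O: 2 × 823 = 1646
    O-H: 4 × 451 = 1804
    Σ(formed) = 7388 kJ
  ΔH_1 = 6855 − 7388 = −533 kJ
Reaction 2:
  Bonds broken (reactants):
    C-H: 4 × 404 = 1616
    C=C: 1 × 634 = 634
    H-H: 1 × 423 = 423
    Σ(broken) = 2673 kJ
  Bonds formed (products):
    C-C: 1 × 353 = 353
    C-H: 6 × 404 = 2424
    Σ(formed) = 2777 kJ
  ΔH_2 = 2673 − 2777 = −104 kJ
ΔH_1 − ΔH_2 = −429 kJ, so reaction 1 has the more negative ΔH; |ΔH_1 − ΔH_2| = 429 kJ.

Reaction 1, by 429 kJ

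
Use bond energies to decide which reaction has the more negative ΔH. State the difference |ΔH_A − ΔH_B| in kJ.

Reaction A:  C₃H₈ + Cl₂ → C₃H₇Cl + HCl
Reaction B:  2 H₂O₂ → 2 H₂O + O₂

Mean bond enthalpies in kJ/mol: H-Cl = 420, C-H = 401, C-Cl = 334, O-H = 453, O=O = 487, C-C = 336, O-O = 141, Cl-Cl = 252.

Reaction A:
  Bonds broken (reactants):
    C-C: 2 × 336 = 672
    C-H: 8 × 401 = 3208
    Cl-Cl: 1 × 252 = 252
    Σ(broken) = 4132 kJ
  Bonds formed (products):
    C-C: 2 × 336 = 672
    C-Cl: 1 × 334 = 334
    C-H: 7 × 401 = 2807
    H-Cl: 1 × 420 = 420
    Σ(formed) = 4233 kJ
  ΔH_A = 4132 − 4233 = −101 kJ
Reaction B:
  Bonds broken (reactants):
    O-H: 4 × 453 = 1812
    O-O: 2 × 141 = 282
    Σ(broken) = 2094 kJ
  Bonds formed (products):
    O-H: 4 × 453 = 1812
    O=O: 1 × 487 = 487
    Σ(formed) = 2299 kJ
  ΔH_B = 2094 − 2299 = −205 kJ
ΔH_A − ΔH_B = +104 kJ, so reaction B has the more negative ΔH; |ΔH_A − ΔH_B| = 104 kJ.

Reaction B, by 104 kJ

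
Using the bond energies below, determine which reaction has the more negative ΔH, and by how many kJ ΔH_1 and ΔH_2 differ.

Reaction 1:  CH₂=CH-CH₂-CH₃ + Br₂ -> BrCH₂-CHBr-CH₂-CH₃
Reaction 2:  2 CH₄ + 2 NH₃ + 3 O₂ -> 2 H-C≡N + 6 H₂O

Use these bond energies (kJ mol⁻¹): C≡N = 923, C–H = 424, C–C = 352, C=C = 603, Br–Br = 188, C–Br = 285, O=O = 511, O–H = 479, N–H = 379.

Reaction 2, by 1112 kJ

Reaction 1:
  Bonds broken (reactants):
    Br–Br: 1 × 188 = 188
    C–C: 2 × 352 = 704
    C–H: 8 × 424 = 3392
    C=C: 1 × 603 = 603
    Σ(broken) = 4887 kJ
  Bonds formed (products):
    C–Br: 2 × 285 = 570
    C–C: 3 × 352 = 1056
    C–H: 8 × 424 = 3392
    Σ(formed) = 5018 kJ
  ΔH_1 = 4887 − 5018 = −131 kJ
Reaction 2:
  Bonds broken (reactants):
    C–H: 8 × 424 = 3392
    N–H: 6 × 379 = 2274
    O=O: 3 × 511 = 1533
    Σ(broken) = 7199 kJ
  Bonds formed (products):
    C≡N: 2 × 923 = 1846
    C–H: 2 × 424 = 848
    O–H: 12 × 479 = 5748
    Σ(formed) = 8442 kJ
  ΔH_2 = 7199 − 8442 = −1243 kJ
ΔH_1 − ΔH_2 = +1112 kJ, so reaction 2 has the more negative ΔH; |ΔH_1 − ΔH_2| = 1112 kJ.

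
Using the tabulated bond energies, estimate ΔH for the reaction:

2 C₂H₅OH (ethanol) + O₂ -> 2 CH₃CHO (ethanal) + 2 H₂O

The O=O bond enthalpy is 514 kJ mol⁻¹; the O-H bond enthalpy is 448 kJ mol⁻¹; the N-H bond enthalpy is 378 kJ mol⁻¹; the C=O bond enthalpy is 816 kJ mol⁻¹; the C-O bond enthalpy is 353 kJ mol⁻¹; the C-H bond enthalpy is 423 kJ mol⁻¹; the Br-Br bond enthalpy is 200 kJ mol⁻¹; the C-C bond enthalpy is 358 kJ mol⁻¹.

Bonds broken (reactants):
  C-C: 2 × 358 = 716
  C-H: 10 × 423 = 4230
  C-O: 2 × 353 = 706
  O-H: 2 × 448 = 896
  O=O: 1 × 514 = 514
  Σ(broken) = 7062 kJ
Bonds formed (products):
  C-C: 2 × 358 = 716
  C-H: 8 × 423 = 3384
  C=O: 2 × 816 = 1632
  O-H: 4 × 448 = 1792
  Σ(formed) = 7524 kJ
ΔH = Σ(broken) − Σ(formed) = 7062 − 7524 = −462 kJ

ΔH ≈ −462 kJ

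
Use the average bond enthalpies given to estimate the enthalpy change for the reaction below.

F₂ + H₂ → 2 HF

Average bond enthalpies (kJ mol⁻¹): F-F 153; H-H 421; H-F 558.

ΔH ≈ −542 kJ

Bonds broken (reactants):
  F-F: 1 × 153 = 153
  H-H: 1 × 421 = 421
  Σ(broken) = 574 kJ
Bonds formed (products):
  H-F: 2 × 558 = 1116
  Σ(formed) = 1116 kJ
ΔH = Σ(broken) − Σ(formed) = 574 − 1116 = −542 kJ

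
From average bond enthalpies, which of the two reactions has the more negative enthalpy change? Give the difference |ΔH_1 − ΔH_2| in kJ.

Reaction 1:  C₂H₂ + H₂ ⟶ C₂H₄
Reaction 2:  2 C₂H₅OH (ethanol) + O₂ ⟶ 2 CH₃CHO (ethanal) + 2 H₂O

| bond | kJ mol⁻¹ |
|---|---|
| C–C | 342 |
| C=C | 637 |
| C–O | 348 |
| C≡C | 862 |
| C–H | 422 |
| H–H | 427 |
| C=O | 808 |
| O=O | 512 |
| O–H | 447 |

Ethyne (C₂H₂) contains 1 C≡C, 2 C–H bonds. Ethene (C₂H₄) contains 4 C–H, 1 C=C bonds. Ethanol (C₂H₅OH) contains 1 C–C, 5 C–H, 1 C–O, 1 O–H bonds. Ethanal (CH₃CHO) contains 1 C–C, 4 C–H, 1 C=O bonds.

Reaction 1:
  Bonds broken (reactants):
    C≡C: 1 × 862 = 862
    C–H: 2 × 422 = 844
    H–H: 1 × 427 = 427
    Σ(broken) = 2133 kJ
  Bonds formed (products):
    C–H: 4 × 422 = 1688
    C=C: 1 × 637 = 637
    Σ(formed) = 2325 kJ
  ΔH_1 = 2133 − 2325 = −192 kJ
Reaction 2:
  Bonds broken (reactants):
    C–C: 2 × 342 = 684
    C–H: 10 × 422 = 4220
    C–O: 2 × 348 = 696
    O–H: 2 × 447 = 894
    O=O: 1 × 512 = 512
    Σ(broken) = 7006 kJ
  Bonds formed (products):
    C–C: 2 × 342 = 684
    C–H: 8 × 422 = 3376
    C=O: 2 × 808 = 1616
    O–H: 4 × 447 = 1788
    Σ(formed) = 7464 kJ
  ΔH_2 = 7006 − 7464 = −458 kJ
ΔH_1 − ΔH_2 = +266 kJ, so reaction 2 has the more negative ΔH; |ΔH_1 − ΔH_2| = 266 kJ.

Reaction 2, by 266 kJ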